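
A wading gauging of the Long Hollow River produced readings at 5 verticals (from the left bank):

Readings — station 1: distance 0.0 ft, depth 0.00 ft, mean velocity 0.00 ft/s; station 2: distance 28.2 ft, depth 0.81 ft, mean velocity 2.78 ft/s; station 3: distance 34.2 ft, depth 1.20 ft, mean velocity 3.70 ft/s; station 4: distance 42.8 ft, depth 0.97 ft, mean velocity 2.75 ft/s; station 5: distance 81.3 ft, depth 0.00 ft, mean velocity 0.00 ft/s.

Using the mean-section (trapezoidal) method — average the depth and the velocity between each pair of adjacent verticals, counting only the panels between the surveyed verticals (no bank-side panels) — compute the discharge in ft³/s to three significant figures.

Panel 1-2: Δb = 28.2 ft, d̄ = (0.00+0.81)/2 = 0.405, v̄ = (0.00+2.78)/2 = 1.39 → q = 28.2×0.405×1.39 = 15.88 ft³/s
Panel 2-3: Δb = 6 ft, d̄ = (0.81+1.20)/2 = 1.005, v̄ = (2.78+3.70)/2 = 3.24 → q = 6×1.005×3.24 = 19.54 ft³/s
Panel 3-4: Δb = 8.6 ft, d̄ = (1.20+0.97)/2 = 1.085, v̄ = (3.70+2.75)/2 = 3.225 → q = 8.6×1.085×3.225 = 30.09 ft³/s
Panel 4-5: Δb = 38.5 ft, d̄ = (0.97+0.00)/2 = 0.485, v̄ = (2.75+0.00)/2 = 1.375 → q = 38.5×0.485×1.375 = 25.67 ft³/s
Q = Σ q = 91.18 ft³/s

91.2 ft³/s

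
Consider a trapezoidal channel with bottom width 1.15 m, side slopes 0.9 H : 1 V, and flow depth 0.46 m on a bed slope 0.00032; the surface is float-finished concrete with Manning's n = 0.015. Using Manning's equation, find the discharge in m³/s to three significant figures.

0.386 m³/s

A = (b + z·y)·y = (1.15 + 0.9×0.46)×0.46 = 0.7194 m²
P = b + 2y√(1+z²) = 1.15 + 2×0.46×√(1+0.9²) = 2.388 m
R = A/P = 0.7194/2.388 = 0.3013 m
Q = (1/n)·A·R^(2/3)·S^(1/2) = (1/0.015) × 0.7194 × 0.3013^(2/3) × 0.00032^(1/2) = 0.3856 m³/s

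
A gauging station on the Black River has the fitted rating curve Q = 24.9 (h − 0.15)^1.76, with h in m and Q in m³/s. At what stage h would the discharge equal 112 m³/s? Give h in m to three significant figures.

2.50 m

h − h₀ = (Q/C)^(1/b) = (112/24.9)^(1/1.76) = 2.350 m
h = 0.15 + 2.350 = 2.500 m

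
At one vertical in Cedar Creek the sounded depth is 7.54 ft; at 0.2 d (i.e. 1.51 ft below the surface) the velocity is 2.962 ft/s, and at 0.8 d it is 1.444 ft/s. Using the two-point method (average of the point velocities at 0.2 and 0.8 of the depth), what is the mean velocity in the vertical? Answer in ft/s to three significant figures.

v̄ = (2.962 + 1.444) / 2 = 2.203 ft/s

2.20 ft/s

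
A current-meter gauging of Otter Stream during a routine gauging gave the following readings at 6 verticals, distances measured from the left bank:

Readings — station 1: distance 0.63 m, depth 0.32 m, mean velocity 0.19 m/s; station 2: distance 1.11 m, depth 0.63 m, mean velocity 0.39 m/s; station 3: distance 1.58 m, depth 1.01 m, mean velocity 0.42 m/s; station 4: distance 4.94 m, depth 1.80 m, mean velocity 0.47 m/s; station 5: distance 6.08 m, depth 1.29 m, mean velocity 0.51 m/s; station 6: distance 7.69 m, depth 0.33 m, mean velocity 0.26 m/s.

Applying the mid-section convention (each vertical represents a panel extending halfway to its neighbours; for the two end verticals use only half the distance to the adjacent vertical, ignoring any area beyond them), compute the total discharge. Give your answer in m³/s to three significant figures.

w_1 = (1.11 − 0.63)/2 = 0.24 m; q_1 = 0.19 × 0.32 × 0.24 = 0.01459 m³/s
w_2 = (1.58 − 0.63)/2 = 0.475 m; q_2 = 0.39 × 0.63 × 0.475 = 0.1167 m³/s
w_3 = (4.94 − 1.11)/2 = 1.915 m; q_3 = 0.42 × 1.01 × 1.915 = 0.8123 m³/s
w_4 = (6.08 − 1.58)/2 = 2.25 m; q_4 = 0.47 × 1.80 × 2.25 = 1.904 m³/s
w_5 = (7.69 − 4.94)/2 = 1.375 m; q_5 = 0.51 × 1.29 × 1.375 = 0.9046 m³/s
w_6 = (7.69 − 6.08)/2 = 0.805 m; q_6 = 0.26 × 0.33 × 0.805 = 0.06907 m³/s
Q = Σ qᵢ = 3.821 m³/s

3.82 m³/s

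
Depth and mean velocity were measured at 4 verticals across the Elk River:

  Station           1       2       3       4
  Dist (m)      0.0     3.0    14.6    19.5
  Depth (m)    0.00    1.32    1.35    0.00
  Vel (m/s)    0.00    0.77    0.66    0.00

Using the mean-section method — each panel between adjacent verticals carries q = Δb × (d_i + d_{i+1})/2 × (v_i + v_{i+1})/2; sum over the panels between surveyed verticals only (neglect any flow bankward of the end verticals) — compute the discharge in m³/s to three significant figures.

12.9 m³/s

Panel 1-2: Δb = 3 m, d̄ = (0.00+1.32)/2 = 0.66, v̄ = (0.00+0.77)/2 = 0.385 → q = 3×0.66×0.385 = 0.7623 m³/s
Panel 2-3: Δb = 11.6 m, d̄ = (1.32+1.35)/2 = 1.335, v̄ = (0.77+0.66)/2 = 0.715 → q = 11.6×1.335×0.715 = 11.07 m³/s
Panel 3-4: Δb = 4.9 m, d̄ = (1.35+0.00)/2 = 0.675, v̄ = (0.66+0.00)/2 = 0.33 → q = 4.9×0.675×0.33 = 1.091 m³/s
Q = Σ q = 12.93 m³/s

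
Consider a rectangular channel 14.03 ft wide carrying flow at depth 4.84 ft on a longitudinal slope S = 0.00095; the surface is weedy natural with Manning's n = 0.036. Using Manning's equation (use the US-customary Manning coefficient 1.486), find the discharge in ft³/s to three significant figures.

A = b·y = 14.03 × 4.84 = 67.91 ft²
P = b + 2y = 14.03 + 2×4.84 = 23.71 ft
R = A/P = 67.91/23.71 = 2.864 ft
Q = (1.486/n)·A·R^(2/3)·S^(1/2) = (1.486/0.036) × 67.91 × 2.864^(2/3) × 0.00095^(1/2) = 174.2 ft³/s

174 ft³/s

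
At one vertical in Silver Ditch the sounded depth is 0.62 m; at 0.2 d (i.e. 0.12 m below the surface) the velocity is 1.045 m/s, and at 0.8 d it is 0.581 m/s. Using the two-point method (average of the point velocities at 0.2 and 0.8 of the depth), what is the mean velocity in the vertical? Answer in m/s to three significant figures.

0.813 m/s

v̄ = (1.045 + 0.581) / 2 = 0.8130 m/s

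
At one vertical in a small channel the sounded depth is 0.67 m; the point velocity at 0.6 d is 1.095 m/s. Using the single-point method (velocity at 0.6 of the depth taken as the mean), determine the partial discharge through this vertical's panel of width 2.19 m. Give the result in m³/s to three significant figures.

v̄ = v₀.₆ = 1.095 m/s
q = v̄ × d × w = 1.095 × 0.67 × 2.19 = 1.607 m³/s

1.61 m³/s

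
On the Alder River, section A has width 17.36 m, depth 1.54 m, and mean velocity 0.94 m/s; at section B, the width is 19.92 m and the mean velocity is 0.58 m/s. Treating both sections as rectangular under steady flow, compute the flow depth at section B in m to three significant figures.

Q = A₁V₁ = (17.36×1.54) × 0.94 = 25.13 m³/s
d₂ = Q/(b₂ V₂) = 25.13/(19.92×0.58) = 2.175 m

2.18 m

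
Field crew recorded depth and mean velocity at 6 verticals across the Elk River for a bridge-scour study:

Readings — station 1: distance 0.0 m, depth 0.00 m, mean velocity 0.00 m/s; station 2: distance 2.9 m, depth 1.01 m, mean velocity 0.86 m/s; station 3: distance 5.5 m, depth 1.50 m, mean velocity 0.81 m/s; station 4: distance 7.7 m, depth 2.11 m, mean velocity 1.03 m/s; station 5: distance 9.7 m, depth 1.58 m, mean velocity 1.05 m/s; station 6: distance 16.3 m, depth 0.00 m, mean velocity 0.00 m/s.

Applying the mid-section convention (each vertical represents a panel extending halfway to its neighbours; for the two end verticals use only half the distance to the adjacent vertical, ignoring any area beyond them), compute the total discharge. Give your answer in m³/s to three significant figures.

17.0 m³/s

w_2 = (5.5 − 0.0)/2 = 2.75 m; q_2 = 0.86 × 1.01 × 2.75 = 2.389 m³/s
w_3 = (7.7 − 2.9)/2 = 2.4 m; q_3 = 0.81 × 1.50 × 2.4 = 2.916 m³/s
w_4 = (9.7 − 5.5)/2 = 2.1 m; q_4 = 1.03 × 2.11 × 2.1 = 4.564 m³/s
w_5 = (16.3 − 7.7)/2 = 4.3 m; q_5 = 1.05 × 1.58 × 4.3 = 7.134 m³/s
Stations 1, 6 contribute zero (depth or velocity is 0).
Q = Σ qᵢ = 17.00 m³/s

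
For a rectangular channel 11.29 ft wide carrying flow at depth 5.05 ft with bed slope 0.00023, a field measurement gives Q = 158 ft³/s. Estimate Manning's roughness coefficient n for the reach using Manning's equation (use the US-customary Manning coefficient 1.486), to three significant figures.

A = b·y = 11.29 × 5.05 = 57.01 ft²
P = b + 2y = 11.29 + 2×5.05 = 21.39 ft
R = A/P = 57.01/21.39 = 2.665 ft
n = (1.486/Q)·A·R^(2/3)·S^(1/2) = (1.486/158) × 57.01 × 1.922 × 0.01517 = 0.01563

0.0156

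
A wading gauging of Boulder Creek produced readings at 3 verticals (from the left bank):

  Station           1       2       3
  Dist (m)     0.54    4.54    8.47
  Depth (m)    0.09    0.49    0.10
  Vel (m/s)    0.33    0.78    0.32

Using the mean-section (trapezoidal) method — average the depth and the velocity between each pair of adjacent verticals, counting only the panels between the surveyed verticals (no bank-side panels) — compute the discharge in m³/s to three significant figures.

Panel 1-2: Δb = 4 m, d̄ = (0.09+0.49)/2 = 0.29, v̄ = (0.33+0.78)/2 = 0.555 → q = 4×0.29×0.555 = 0.6438 m³/s
Panel 2-3: Δb = 3.93 m, d̄ = (0.49+0.10)/2 = 0.295, v̄ = (0.78+0.32)/2 = 0.55 → q = 3.93×0.295×0.55 = 0.6376 m³/s
Q = Σ q = 1.281 m³/s

1.28 m³/s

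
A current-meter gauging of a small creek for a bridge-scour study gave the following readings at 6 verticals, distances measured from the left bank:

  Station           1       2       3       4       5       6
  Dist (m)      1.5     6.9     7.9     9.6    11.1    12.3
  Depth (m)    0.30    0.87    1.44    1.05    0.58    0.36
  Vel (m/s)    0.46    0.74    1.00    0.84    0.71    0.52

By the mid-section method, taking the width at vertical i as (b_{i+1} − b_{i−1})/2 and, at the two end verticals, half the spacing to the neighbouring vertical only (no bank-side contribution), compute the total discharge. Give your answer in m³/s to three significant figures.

w_1 = (6.9 − 1.5)/2 = 2.7 m; q_1 = 0.46 × 0.30 × 2.7 = 0.3726 m³/s
w_2 = (7.9 − 1.5)/2 = 3.2 m; q_2 = 0.74 × 0.87 × 3.2 = 2.060 m³/s
w_3 = (9.6 − 6.9)/2 = 1.35 m; q_3 = 1.00 × 1.44 × 1.35 = 1.944 m³/s
w_4 = (11.1 − 7.9)/2 = 1.6 m; q_4 = 0.84 × 1.05 × 1.6 = 1.411 m³/s
w_5 = (12.3 − 9.6)/2 = 1.35 m; q_5 = 0.71 × 0.58 × 1.35 = 0.5559 m³/s
w_6 = (12.3 − 11.1)/2 = 0.6 m; q_6 = 0.52 × 0.36 × 0.6 = 0.1123 m³/s
Q = Σ qᵢ = 6.456 m³/s

6.46 m³/s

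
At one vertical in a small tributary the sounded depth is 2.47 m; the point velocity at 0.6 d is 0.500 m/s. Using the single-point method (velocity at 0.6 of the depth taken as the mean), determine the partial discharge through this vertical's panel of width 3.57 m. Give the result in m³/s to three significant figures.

4.41 m³/s

v̄ = v₀.₆ = 0.500 m/s
q = v̄ × d × w = 0.5000 × 2.47 × 3.57 = 4.409 m³/s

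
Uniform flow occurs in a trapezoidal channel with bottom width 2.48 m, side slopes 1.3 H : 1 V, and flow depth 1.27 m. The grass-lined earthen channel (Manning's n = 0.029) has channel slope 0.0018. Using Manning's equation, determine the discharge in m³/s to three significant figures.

A = (b + z·y)·y = (2.48 + 1.3×1.27)×1.27 = 5.246 m²
P = b + 2y√(1+z²) = 2.48 + 2×1.27×√(1+1.3²) = 6.646 m
R = A/P = 5.246/6.646 = 0.7894 m
Q = (1/n)·A·R^(2/3)·S^(1/2) = (1/0.029) × 5.246 × 0.7894^(2/3) × 0.0018^(1/2) = 6.556 m³/s

6.56 m³/s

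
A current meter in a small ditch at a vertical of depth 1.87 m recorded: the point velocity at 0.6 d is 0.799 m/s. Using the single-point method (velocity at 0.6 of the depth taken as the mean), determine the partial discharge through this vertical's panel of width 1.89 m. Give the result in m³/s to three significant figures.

v̄ = v₀.₆ = 0.799 m/s
q = v̄ × d × w = 0.7990 × 1.87 × 1.89 = 2.824 m³/s

2.82 m³/s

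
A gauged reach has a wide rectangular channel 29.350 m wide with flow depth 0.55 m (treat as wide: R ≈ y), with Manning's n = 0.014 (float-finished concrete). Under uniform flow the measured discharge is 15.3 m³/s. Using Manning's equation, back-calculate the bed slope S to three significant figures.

A = b·y = 29.350 × 0.55 = 16.14 m²
Wide channel: R ≈ y = 0.55 m
S = (Q·n / (1·A·R^(2/3)))² = (15.3×0.014 / (1×16.14×0.6713))² = 0.0003907

0.000391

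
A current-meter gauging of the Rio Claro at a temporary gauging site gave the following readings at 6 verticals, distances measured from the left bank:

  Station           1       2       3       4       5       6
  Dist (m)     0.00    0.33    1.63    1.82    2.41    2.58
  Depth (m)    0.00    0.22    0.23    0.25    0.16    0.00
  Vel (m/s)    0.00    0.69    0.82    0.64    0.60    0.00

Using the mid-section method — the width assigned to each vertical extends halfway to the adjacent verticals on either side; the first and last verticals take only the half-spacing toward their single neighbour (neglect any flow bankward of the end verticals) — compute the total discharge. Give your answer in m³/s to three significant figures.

w_2 = (1.63 − 0.00)/2 = 0.815 m; q_2 = 0.69 × 0.22 × 0.815 = 0.1237 m³/s
w_3 = (1.82 − 0.33)/2 = 0.745 m; q_3 = 0.82 × 0.23 × 0.745 = 0.1405 m³/s
w_4 = (2.41 − 1.63)/2 = 0.39 m; q_4 = 0.64 × 0.25 × 0.39 = 0.06240 m³/s
w_5 = (2.58 − 1.82)/2 = 0.38 m; q_5 = 0.60 × 0.16 × 0.38 = 0.03648 m³/s
Stations 1, 6 contribute zero (depth or velocity is 0).
Q = Σ qᵢ = 0.3631 m³/s

0.363 m³/s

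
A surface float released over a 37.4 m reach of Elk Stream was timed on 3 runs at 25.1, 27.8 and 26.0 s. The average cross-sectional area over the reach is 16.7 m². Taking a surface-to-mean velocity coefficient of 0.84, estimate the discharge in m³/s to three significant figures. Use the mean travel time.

t̄ = (25.1 + 27.8 + 26.0) / 3 = 26.3 s
v_surface = L / t̄ = 37.4 / 26.3 = 1.422 m/s
v_mean = 0.84 × 1.422 = 1.195 m/s
Q = A × v_mean = 16.7 × 1.195 = 19.95 m³/s

19.9 m³/s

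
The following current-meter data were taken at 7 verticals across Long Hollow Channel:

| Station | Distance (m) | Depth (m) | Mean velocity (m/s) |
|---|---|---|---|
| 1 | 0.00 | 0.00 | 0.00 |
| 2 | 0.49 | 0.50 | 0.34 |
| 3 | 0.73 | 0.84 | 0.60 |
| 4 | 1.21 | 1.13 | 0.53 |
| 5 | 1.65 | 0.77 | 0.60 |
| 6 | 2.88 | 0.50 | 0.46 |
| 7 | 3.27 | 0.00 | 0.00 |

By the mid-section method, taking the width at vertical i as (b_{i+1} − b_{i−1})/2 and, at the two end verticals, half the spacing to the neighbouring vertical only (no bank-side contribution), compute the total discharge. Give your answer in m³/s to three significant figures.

1.09 m³/s

w_2 = (0.73 − 0.00)/2 = 0.365 m; q_2 = 0.34 × 0.50 × 0.365 = 0.06205 m³/s
w_3 = (1.21 − 0.49)/2 = 0.36 m; q_3 = 0.60 × 0.84 × 0.36 = 0.1814 m³/s
w_4 = (1.65 − 0.73)/2 = 0.46 m; q_4 = 0.53 × 1.13 × 0.46 = 0.2755 m³/s
w_5 = (2.88 − 1.21)/2 = 0.835 m; q_5 = 0.60 × 0.77 × 0.835 = 0.3858 m³/s
w_6 = (3.27 − 1.65)/2 = 0.81 m; q_6 = 0.46 × 0.50 × 0.81 = 0.1863 m³/s
Stations 1, 7 contribute zero (depth or velocity is 0).
Q = Σ qᵢ = 1.091 m³/s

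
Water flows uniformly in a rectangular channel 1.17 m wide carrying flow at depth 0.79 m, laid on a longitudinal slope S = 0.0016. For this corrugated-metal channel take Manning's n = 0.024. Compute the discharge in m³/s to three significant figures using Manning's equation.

0.745 m³/s

A = b·y = 1.17 × 0.79 = 0.9243 m²
P = b + 2y = 1.17 + 2×0.79 = 2.750 m
R = A/P = 0.9243/2.750 = 0.3361 m
Q = (1/n)·A·R^(2/3)·S^(1/2) = (1/0.024) × 0.9243 × 0.3361^(2/3) × 0.0016^(1/2) = 0.7447 m³/s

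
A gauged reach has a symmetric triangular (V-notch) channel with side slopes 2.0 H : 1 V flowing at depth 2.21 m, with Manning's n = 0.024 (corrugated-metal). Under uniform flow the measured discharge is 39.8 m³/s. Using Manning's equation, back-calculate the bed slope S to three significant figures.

0.00971

A = z·y² = 2.0×2.21² = 9.768 m²
P = 2y√(1+z²) = 2×2.21×√(1+2.0²) = 9.883 m
R = A/P = 9.768/9.883 = 0.9883 m
S = (Q·n / (1·A·R^(2/3)))² = (39.8×0.024 / (1×9.768×0.9922))² = 0.009713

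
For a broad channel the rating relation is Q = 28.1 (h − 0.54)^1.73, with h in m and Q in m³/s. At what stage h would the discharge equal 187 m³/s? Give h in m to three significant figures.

3.53 m

h − h₀ = (Q/C)^(1/b) = (187/28.1)^(1/1.73) = 2.991 m
h = 0.54 + 2.991 = 3.531 m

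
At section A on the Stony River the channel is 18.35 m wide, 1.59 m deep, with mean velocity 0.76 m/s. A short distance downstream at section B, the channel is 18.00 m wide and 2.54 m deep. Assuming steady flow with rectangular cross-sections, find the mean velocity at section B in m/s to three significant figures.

Q = A₁V₁ = (18.35×1.59) × 0.76 = 22.17 m³/s
A₂ = 18.00 × 2.54 = 45.72 m²
V₂ = Q/A₂ = 22.17/45.72 = 0.4850 m/s

0.485 m/s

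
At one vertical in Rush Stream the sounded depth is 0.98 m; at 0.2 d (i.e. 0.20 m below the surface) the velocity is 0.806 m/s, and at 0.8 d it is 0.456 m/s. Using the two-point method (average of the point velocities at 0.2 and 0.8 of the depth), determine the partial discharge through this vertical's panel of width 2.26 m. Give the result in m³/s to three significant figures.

1.40 m³/s

v̄ = (0.806 + 0.456) / 2 = 0.6310 m/s
q = v̄ × d × w = 0.6310 × 0.98 × 2.26 = 1.398 m³/s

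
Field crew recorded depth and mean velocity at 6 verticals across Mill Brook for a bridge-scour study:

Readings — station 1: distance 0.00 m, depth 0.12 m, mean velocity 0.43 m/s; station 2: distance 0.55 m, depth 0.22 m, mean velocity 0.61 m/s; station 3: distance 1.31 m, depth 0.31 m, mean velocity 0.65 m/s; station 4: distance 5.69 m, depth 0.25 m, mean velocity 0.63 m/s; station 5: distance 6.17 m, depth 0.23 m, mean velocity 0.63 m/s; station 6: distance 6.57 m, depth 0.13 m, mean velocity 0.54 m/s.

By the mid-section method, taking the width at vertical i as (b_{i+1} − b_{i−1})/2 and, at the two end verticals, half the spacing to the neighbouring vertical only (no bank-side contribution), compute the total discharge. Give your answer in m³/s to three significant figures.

1.08 m³/s

w_1 = (0.55 − 0.00)/2 = 0.275 m; q_1 = 0.43 × 0.12 × 0.275 = 0.01419 m³/s
w_2 = (1.31 − 0.00)/2 = 0.655 m; q_2 = 0.61 × 0.22 × 0.655 = 0.08790 m³/s
w_3 = (5.69 − 0.55)/2 = 2.57 m; q_3 = 0.65 × 0.31 × 2.57 = 0.5179 m³/s
w_4 = (6.17 − 1.31)/2 = 2.43 m; q_4 = 0.63 × 0.25 × 2.43 = 0.3827 m³/s
w_5 = (6.57 − 5.69)/2 = 0.44 m; q_5 = 0.63 × 0.23 × 0.44 = 0.06376 m³/s
w_6 = (6.57 − 6.17)/2 = 0.2 m; q_6 = 0.54 × 0.13 × 0.2 = 0.01404 m³/s
Q = Σ qᵢ = 1.080 m³/s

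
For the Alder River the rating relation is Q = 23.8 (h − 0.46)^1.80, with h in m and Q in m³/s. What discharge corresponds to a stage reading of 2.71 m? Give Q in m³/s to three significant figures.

102 m³/s

Q = 23.8 × (2.71 − 0.46)^1.80 = 23.8 × 2.25^1.80 = 102.4 m³/s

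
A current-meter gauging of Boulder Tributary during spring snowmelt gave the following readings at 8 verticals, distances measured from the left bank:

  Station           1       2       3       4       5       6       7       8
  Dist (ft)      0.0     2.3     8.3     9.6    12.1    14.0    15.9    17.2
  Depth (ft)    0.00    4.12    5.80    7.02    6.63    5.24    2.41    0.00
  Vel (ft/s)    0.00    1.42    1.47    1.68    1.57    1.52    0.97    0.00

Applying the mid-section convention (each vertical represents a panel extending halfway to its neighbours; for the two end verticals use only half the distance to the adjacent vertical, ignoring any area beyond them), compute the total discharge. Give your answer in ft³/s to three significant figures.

120 ft³/s

w_2 = (8.3 − 0.0)/2 = 4.15 ft; q_2 = 1.42 × 4.12 × 4.15 = 24.28 ft³/s
w_3 = (9.6 − 2.3)/2 = 3.65 ft; q_3 = 1.47 × 5.80 × 3.65 = 31.12 ft³/s
w_4 = (12.1 − 8.3)/2 = 1.9 ft; q_4 = 1.68 × 7.02 × 1.9 = 22.41 ft³/s
w_5 = (14.0 − 9.6)/2 = 2.2 ft; q_5 = 1.57 × 6.63 × 2.2 = 22.90 ft³/s
w_6 = (15.9 − 12.1)/2 = 1.9 ft; q_6 = 1.52 × 5.24 × 1.9 = 15.13 ft³/s
w_7 = (17.2 − 14.0)/2 = 1.6 ft; q_7 = 0.97 × 2.41 × 1.6 = 3.740 ft³/s
Stations 1, 8 contribute zero (depth or velocity is 0).
Q = Σ qᵢ = 119.6 ft³/s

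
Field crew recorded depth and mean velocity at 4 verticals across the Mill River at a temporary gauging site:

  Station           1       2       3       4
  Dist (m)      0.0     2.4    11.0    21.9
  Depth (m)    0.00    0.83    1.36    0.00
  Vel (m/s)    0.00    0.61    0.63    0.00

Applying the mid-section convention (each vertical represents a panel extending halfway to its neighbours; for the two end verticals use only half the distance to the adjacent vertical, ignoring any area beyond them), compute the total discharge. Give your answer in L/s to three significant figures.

w_2 = (11.0 − 0.0)/2 = 5.5 m; q_2 = 0.61 × 0.83 × 5.5 = 2.785 m³/s
w_3 = (21.9 − 2.4)/2 = 9.75 m; q_3 = 0.63 × 1.36 × 9.75 = 8.354 m³/s
Stations 1, 4 contribute zero (depth or velocity is 0).
Q = Σ qᵢ = 11.14 m³/s
= 11.14 × 1000 = 11140 L/s

11100 L/s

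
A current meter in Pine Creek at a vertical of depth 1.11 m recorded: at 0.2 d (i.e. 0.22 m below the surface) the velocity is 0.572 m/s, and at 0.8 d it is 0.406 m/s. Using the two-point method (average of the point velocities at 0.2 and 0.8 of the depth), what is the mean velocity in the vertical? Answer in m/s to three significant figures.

0.489 m/s

v̄ = (0.572 + 0.406) / 2 = 0.4890 m/s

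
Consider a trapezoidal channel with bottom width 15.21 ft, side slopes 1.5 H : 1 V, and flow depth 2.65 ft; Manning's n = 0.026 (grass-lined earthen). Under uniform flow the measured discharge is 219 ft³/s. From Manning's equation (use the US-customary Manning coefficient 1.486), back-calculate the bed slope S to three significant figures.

0.00218

A = (b + z·y)·y = (15.21 + 1.5×2.65)×2.65 = 50.84 ft²
P = b + 2y√(1+z²) = 15.21 + 2×2.65×√(1+1.5²) = 24.76 ft
R = A/P = 50.84/24.76 = 2.053 ft
S = (Q·n / (1.486·A·R^(2/3)))² = (219×0.026 / (1.486×50.84×1.615))² = 0.002177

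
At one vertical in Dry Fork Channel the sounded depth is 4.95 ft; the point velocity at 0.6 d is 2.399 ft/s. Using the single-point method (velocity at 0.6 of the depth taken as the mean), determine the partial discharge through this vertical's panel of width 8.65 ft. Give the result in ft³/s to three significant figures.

103 ft³/s

v̄ = v₀.₆ = 2.399 ft/s
q = v̄ × d × w = 2.399 × 4.95 × 8.65 = 102.7 ft³/s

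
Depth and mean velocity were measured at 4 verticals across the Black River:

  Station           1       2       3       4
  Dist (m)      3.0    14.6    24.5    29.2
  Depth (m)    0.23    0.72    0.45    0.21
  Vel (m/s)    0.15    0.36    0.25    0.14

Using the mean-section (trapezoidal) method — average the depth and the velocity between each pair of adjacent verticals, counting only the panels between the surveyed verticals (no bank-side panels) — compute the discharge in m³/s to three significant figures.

Panel 1-2: Δb = 11.6 m, d̄ = (0.23+0.72)/2 = 0.475, v̄ = (0.15+0.36)/2 = 0.255 → q = 11.6×0.475×0.255 = 1.405 m³/s
Panel 2-3: Δb = 9.9 m, d̄ = (0.72+0.45)/2 = 0.585, v̄ = (0.36+0.25)/2 = 0.305 → q = 9.9×0.585×0.305 = 1.766 m³/s
Panel 3-4: Δb = 4.7 m, d̄ = (0.45+0.21)/2 = 0.33, v̄ = (0.25+0.14)/2 = 0.195 → q = 4.7×0.33×0.195 = 0.3024 m³/s
Q = Σ q = 3.474 m³/s

3.47 m³/s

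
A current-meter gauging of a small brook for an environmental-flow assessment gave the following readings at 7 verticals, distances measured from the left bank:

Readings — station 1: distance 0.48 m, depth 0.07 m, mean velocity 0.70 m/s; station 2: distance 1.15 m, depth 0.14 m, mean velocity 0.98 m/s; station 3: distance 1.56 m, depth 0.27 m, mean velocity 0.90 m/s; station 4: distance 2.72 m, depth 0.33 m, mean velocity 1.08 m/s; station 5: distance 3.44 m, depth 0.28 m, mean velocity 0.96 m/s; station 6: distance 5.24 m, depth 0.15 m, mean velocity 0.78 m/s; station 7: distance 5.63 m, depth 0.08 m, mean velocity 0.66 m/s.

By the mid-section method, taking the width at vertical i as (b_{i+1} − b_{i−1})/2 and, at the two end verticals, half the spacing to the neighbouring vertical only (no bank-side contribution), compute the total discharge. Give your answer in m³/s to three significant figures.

1.09 m³/s

w_1 = (1.15 − 0.48)/2 = 0.335 m; q_1 = 0.70 × 0.07 × 0.335 = 0.01642 m³/s
w_2 = (1.56 − 0.48)/2 = 0.54 m; q_2 = 0.98 × 0.14 × 0.54 = 0.07409 m³/s
w_3 = (2.72 − 1.15)/2 = 0.785 m; q_3 = 0.90 × 0.27 × 0.785 = 0.1908 m³/s
w_4 = (3.44 − 1.56)/2 = 0.94 m; q_4 = 1.08 × 0.33 × 0.94 = 0.3350 m³/s
w_5 = (5.24 − 2.72)/2 = 1.26 m; q_5 = 0.96 × 0.28 × 1.26 = 0.3387 m³/s
w_6 = (5.63 − 3.44)/2 = 1.095 m; q_6 = 0.78 × 0.15 × 1.095 = 0.1281 m³/s
w_7 = (5.63 − 5.24)/2 = 0.195 m; q_7 = 0.66 × 0.08 × 0.195 = 0.01030 m³/s
Q = Σ qᵢ = 1.093 m³/s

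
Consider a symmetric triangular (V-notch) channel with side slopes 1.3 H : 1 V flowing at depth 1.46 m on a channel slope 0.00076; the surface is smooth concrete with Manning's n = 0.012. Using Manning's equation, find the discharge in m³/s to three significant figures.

4.42 m³/s

A = z·y² = 1.3×1.46² = 2.771 m²
P = 2y√(1+z²) = 2×1.46×√(1+1.3²) = 4.789 m
R = A/P = 2.771/4.789 = 0.5786 m
Q = (1/n)·A·R^(2/3)·S^(1/2) = (1/0.012) × 2.771 × 0.5786^(2/3) × 0.00076^(1/2) = 4.420 m³/s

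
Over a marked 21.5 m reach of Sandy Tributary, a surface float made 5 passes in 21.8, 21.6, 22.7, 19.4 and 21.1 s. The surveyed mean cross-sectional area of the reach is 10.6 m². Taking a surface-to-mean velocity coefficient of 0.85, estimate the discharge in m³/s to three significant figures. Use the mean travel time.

9.09 m³/s

t̄ = (21.8 + 21.6 + 22.7 + 19.4 + 21.1) / 5 = 21.32 s
v_surface = L / t̄ = 21.5 / 21.32 = 1.008 m/s
v_mean = 0.85 × 1.008 = 0.8572 m/s
Q = A × v_mean = 10.6 × 0.8572 = 9.086 m³/s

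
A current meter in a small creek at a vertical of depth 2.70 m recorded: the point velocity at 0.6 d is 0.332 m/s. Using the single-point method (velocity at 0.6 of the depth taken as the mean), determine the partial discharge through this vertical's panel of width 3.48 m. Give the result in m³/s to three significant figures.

3.12 m³/s

v̄ = v₀.₆ = 0.332 m/s
q = v̄ × d × w = 0.3320 × 2.70 × 3.48 = 3.119 m³/s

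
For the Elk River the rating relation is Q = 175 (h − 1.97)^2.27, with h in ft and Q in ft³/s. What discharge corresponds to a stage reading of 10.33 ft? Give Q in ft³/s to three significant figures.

21700 ft³/s

Q = 175 × (10.33 − 1.97)^2.27 = 175 × 8.36^2.27 = 21700 ft³/s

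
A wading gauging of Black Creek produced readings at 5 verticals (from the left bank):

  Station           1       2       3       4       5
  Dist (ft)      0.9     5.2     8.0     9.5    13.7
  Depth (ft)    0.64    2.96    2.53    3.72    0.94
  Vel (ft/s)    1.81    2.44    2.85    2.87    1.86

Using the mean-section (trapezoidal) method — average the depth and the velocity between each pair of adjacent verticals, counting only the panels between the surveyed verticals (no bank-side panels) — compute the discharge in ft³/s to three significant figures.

73.3 ft³/s

Panel 1-2: Δb = 4.3 ft, d̄ = (0.64+2.96)/2 = 1.8, v̄ = (1.81+2.44)/2 = 2.125 → q = 4.3×1.8×2.125 = 16.45 ft³/s
Panel 2-3: Δb = 2.8 ft, d̄ = (2.96+2.53)/2 = 2.745, v̄ = (2.44+2.85)/2 = 2.645 → q = 2.8×2.745×2.645 = 20.33 ft³/s
Panel 3-4: Δb = 1.5 ft, d̄ = (2.53+3.72)/2 = 3.125, v̄ = (2.85+2.87)/2 = 2.86 → q = 1.5×3.125×2.86 = 13.41 ft³/s
Panel 4-5: Δb = 4.2 ft, d̄ = (3.72+0.94)/2 = 2.33, v̄ = (2.87+1.86)/2 = 2.365 → q = 4.2×2.33×2.365 = 23.14 ft³/s
Q = Σ q = 73.33 ft³/s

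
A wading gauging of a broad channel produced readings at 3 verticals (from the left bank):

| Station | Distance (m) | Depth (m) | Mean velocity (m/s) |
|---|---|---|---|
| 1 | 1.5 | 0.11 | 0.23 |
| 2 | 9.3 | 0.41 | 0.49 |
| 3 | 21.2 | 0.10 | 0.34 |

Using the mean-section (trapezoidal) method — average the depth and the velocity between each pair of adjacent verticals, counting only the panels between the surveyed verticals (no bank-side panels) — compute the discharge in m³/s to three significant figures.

Panel 1-2: Δb = 7.8 m, d̄ = (0.11+0.41)/2 = 0.26, v̄ = (0.23+0.49)/2 = 0.36 → q = 7.8×0.26×0.36 = 0.7301 m³/s
Panel 2-3: Δb = 11.9 m, d̄ = (0.41+0.10)/2 = 0.255, v̄ = (0.49+0.34)/2 = 0.415 → q = 11.9×0.255×0.415 = 1.259 m³/s
Q = Σ q = 1.989 m³/s

1.99 m³/s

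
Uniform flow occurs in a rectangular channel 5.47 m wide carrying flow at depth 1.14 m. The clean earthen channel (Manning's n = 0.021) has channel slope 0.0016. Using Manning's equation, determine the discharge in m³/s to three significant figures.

A = b·y = 5.47 × 1.14 = 6.236 m²
P = b + 2y = 5.47 + 2×1.14 = 7.750 m
R = A/P = 6.236/7.750 = 0.8046 m
Q = (1/n)·A·R^(2/3)·S^(1/2) = (1/0.021) × 6.236 × 0.8046^(2/3) × 0.0016^(1/2) = 10.28 m³/s

10.3 m³/s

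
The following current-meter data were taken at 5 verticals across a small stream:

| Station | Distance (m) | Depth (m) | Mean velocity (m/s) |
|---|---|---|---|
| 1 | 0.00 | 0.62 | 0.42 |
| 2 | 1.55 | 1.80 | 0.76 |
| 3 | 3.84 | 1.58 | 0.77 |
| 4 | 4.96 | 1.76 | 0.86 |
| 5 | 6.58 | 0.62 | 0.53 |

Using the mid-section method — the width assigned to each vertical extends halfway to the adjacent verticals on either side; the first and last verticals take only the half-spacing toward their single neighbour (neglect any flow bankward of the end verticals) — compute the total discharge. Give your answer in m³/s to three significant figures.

7.24 m³/s

w_1 = (1.55 − 0.00)/2 = 0.775 m; q_1 = 0.42 × 0.62 × 0.775 = 0.2018 m³/s
w_2 = (3.84 − 0.00)/2 = 1.92 m; q_2 = 0.76 × 1.80 × 1.92 = 2.627 m³/s
w_3 = (4.96 − 1.55)/2 = 1.705 m; q_3 = 0.77 × 1.58 × 1.705 = 2.074 m³/s
w_4 = (6.58 − 3.84)/2 = 1.37 m; q_4 = 0.86 × 1.76 × 1.37 = 2.074 m³/s
w_5 = (6.58 − 4.96)/2 = 0.81 m; q_5 = 0.53 × 0.62 × 0.81 = 0.2662 m³/s
Q = Σ qᵢ = 7.242 m³/s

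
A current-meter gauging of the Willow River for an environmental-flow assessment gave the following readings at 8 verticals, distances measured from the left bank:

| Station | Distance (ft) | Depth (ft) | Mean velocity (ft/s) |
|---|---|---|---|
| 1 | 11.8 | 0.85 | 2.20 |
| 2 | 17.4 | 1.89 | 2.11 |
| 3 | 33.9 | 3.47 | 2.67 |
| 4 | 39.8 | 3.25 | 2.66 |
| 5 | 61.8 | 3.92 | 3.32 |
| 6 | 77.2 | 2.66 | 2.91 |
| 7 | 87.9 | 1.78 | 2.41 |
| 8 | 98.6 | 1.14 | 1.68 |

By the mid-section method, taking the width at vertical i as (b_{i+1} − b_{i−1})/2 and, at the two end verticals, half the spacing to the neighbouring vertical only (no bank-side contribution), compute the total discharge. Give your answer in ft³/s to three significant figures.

674 ft³/s

w_1 = (17.4 − 11.8)/2 = 2.8 ft; q_1 = 2.20 × 0.85 × 2.8 = 5.236 ft³/s
w_2 = (33.9 − 11.8)/2 = 11.05 ft; q_2 = 2.11 × 1.89 × 11.05 = 44.07 ft³/s
w_3 = (39.8 − 17.4)/2 = 11.2 ft; q_3 = 2.67 × 3.47 × 11.2 = 103.8 ft³/s
w_4 = (61.8 − 33.9)/2 = 13.95 ft; q_4 = 2.66 × 3.25 × 13.95 = 120.6 ft³/s
w_5 = (77.2 − 39.8)/2 = 18.7 ft; q_5 = 3.32 × 3.92 × 18.7 = 243.4 ft³/s
w_6 = (87.9 − 61.8)/2 = 13.05 ft; q_6 = 2.91 × 2.66 × 13.05 = 101.0 ft³/s
w_7 = (98.6 − 77.2)/2 = 10.7 ft; q_7 = 2.41 × 1.78 × 10.7 = 45.90 ft³/s
w_8 = (98.6 − 87.9)/2 = 5.35 ft; q_8 = 1.68 × 1.14 × 5.35 = 10.25 ft³/s
Q = Σ qᵢ = 674.2 ft³/s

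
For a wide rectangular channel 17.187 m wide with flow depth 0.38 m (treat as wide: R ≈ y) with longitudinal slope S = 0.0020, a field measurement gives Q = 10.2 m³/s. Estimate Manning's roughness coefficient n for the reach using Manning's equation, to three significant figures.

0.0150

A = b·y = 17.187 × 0.38 = 6.531 m²
Wide channel: R ≈ y = 0.38 m
n = (1/Q)·A·R^(2/3)·S^(1/2) = (1/10.2) × 6.531 × 0.5246 × 0.04472 = 0.01502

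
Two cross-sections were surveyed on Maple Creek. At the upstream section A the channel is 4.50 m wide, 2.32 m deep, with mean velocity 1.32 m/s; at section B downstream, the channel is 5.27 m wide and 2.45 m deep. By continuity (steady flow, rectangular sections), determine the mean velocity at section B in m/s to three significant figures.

1.07 m/s

Q = A₁V₁ = (4.50×2.32) × 1.32 = 13.78 m³/s
A₂ = 5.27 × 2.45 = 12.91 m²
V₂ = Q/A₂ = 13.78/12.91 = 1.067 m/s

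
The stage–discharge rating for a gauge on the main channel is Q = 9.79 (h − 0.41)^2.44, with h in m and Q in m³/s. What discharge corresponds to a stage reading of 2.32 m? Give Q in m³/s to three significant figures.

47.5 m³/s

Q = 9.79 × (2.32 − 0.41)^2.44 = 9.79 × 1.91^2.44 = 47.48 m³/s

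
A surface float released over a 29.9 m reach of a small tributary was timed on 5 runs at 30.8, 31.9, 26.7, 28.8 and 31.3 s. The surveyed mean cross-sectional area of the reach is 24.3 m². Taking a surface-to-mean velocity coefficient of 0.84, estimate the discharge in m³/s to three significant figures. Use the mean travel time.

20.4 m³/s

t̄ = (30.8 + 31.9 + 26.7 + 28.8 + 31.3) / 5 = 29.9 s
v_surface = L / t̄ = 29.9 / 29.9 = 1.000 m/s
v_mean = 0.84 × 1.000 = 0.8400 m/s
Q = A × v_mean = 24.3 × 0.8400 = 20.41 m³/s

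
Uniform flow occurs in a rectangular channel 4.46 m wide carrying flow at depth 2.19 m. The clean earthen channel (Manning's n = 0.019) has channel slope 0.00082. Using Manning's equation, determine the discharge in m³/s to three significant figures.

15.7 m³/s

A = b·y = 4.46 × 2.19 = 9.767 m²
P = b + 2y = 4.46 + 2×2.19 = 8.840 m
R = A/P = 9.767/8.840 = 1.105 m
Q = (1/n)·A·R^(2/3)·S^(1/2) = (1/0.019) × 9.767 × 1.105^(2/3) × 0.00082^(1/2) = 15.73 m³/s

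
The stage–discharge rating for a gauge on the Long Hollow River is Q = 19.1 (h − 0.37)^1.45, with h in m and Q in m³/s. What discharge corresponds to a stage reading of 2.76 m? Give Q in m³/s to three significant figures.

67.6 m³/s

Q = 19.1 × (2.76 − 0.37)^1.45 = 19.1 × 2.39^1.45 = 67.56 m³/s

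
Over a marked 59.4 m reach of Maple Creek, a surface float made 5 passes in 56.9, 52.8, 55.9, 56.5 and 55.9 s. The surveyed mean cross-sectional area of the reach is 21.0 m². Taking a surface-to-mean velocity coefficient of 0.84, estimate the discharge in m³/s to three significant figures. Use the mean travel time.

18.8 m³/s

t̄ = (56.9 + 52.8 + 55.9 + 56.5 + 55.9) / 5 = 55.6 s
v_surface = L / t̄ = 59.4 / 55.6 = 1.068 m/s
v_mean = 0.84 × 1.068 = 0.8974 m/s
Q = A × v_mean = 21.0 × 0.8974 = 18.85 m³/s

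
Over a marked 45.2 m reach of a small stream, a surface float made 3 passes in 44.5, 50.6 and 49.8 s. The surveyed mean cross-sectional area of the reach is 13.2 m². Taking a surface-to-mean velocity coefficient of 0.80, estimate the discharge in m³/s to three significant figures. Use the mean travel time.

9.88 m³/s

t̄ = (44.5 + 50.6 + 49.8) / 3 = 48.3 s
v_surface = L / t̄ = 45.2 / 48.3 = 0.9358 m/s
v_mean = 0.80 × 0.9358 = 0.7487 m/s
Q = A × v_mean = 13.2 × 0.7487 = 9.882 m³/s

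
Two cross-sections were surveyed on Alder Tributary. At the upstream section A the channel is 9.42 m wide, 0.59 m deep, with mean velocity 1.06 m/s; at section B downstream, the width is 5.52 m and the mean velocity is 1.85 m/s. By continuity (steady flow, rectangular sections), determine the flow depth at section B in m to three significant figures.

Q = A₁V₁ = (9.42×0.59) × 1.06 = 5.891 m³/s
d₂ = Q/(b₂ V₂) = 5.891/(5.52×1.85) = 0.5769 m

0.577 m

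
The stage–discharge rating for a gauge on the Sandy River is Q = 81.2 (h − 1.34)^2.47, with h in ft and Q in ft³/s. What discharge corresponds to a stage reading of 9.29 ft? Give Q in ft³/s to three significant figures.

Q = 81.2 × (9.29 − 1.34)^2.47 = 81.2 × 7.95^2.47 = 13600 ft³/s

13600 ft³/s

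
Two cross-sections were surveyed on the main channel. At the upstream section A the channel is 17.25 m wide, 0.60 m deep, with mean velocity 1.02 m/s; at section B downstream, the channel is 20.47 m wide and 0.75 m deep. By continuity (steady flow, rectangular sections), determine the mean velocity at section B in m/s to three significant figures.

Q = A₁V₁ = (17.25×0.60) × 1.02 = 10.56 m³/s
A₂ = 20.47 × 0.75 = 15.35 m²
V₂ = Q/A₂ = 10.56/15.35 = 0.6876 m/s

0.688 m/s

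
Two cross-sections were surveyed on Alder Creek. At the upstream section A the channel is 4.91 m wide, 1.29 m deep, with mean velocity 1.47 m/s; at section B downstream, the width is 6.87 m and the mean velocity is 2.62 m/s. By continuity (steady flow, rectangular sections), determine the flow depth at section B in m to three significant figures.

0.517 m

Q = A₁V₁ = (4.91×1.29) × 1.47 = 9.311 m³/s
d₂ = Q/(b₂ V₂) = 9.311/(6.87×2.62) = 0.5173 m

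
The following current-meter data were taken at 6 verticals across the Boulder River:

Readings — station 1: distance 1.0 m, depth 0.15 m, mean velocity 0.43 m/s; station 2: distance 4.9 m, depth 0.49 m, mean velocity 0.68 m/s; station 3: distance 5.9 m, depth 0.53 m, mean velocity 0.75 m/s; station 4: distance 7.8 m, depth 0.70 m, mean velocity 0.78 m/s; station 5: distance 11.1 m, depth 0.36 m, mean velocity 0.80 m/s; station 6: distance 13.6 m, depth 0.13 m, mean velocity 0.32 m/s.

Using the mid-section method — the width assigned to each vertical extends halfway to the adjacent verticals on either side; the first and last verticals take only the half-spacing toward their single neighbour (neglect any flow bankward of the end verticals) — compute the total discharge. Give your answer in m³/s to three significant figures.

w_1 = (4.9 − 1.0)/2 = 1.95 m; q_1 = 0.43 × 0.15 × 1.95 = 0.1258 m³/s
w_2 = (5.9 − 1.0)/2 = 2.45 m; q_2 = 0.68 × 0.49 × 2.45 = 0.8163 m³/s
w_3 = (7.8 − 4.9)/2 = 1.45 m; q_3 = 0.75 × 0.53 × 1.45 = 0.5764 m³/s
w_4 = (11.1 − 5.9)/2 = 2.6 m; q_4 = 0.78 × 0.70 × 2.6 = 1.420 m³/s
w_5 = (13.6 − 7.8)/2 = 2.9 m; q_5 = 0.80 × 0.36 × 2.9 = 0.8352 m³/s
w_6 = (13.6 − 11.1)/2 = 1.25 m; q_6 = 0.32 × 0.13 × 1.25 = 0.05200 m³/s
Q = Σ qᵢ = 3.825 m³/s

3.83 m³/s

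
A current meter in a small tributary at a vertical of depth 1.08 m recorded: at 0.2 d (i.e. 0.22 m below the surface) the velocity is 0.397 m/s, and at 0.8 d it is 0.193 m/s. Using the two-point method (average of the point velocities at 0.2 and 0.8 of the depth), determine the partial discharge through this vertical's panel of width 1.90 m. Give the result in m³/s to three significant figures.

0.605 m³/s

v̄ = (0.397 + 0.193) / 2 = 0.2950 m/s
q = v̄ × d × w = 0.2950 × 1.08 × 1.90 = 0.6053 m³/s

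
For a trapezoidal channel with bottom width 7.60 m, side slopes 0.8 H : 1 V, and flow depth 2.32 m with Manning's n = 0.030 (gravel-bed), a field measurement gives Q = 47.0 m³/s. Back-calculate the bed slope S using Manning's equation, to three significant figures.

A = (b + z·y)·y = (7.60 + 0.8×2.32)×2.32 = 21.94 m²
P = b + 2y√(1+z²) = 7.60 + 2×2.32×√(1+0.8²) = 13.54 m
R = A/P = 21.94/13.54 = 1.620 m
S = (Q·n / (1·A·R^(2/3)))² = (47.0×0.030 / (1×21.94×1.379))² = 0.002171

0.00217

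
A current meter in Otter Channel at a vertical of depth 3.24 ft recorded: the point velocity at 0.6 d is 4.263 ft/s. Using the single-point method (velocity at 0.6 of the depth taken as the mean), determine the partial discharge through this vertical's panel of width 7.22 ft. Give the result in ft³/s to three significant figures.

99.7 ft³/s

v̄ = v₀.₆ = 4.263 ft/s
q = v̄ × d × w = 4.263 × 3.24 × 7.22 = 99.72 ft³/s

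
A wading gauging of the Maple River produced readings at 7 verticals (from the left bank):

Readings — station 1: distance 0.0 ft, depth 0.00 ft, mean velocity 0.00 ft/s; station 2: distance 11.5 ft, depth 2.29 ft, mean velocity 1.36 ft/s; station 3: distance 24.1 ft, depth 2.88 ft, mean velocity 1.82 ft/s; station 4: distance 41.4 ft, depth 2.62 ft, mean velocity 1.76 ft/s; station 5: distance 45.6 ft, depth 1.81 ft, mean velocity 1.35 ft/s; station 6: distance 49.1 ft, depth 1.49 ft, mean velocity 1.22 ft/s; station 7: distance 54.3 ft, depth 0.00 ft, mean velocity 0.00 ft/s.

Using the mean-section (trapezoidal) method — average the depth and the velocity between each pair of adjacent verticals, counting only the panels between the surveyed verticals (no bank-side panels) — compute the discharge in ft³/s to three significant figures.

Panel 1-2: Δb = 11.5 ft, d̄ = (0.00+2.29)/2 = 1.145, v̄ = (0.00+1.36)/2 = 0.68 → q = 11.5×1.145×0.68 = 8.954 ft³/s
Panel 2-3: Δb = 12.6 ft, d̄ = (2.29+2.88)/2 = 2.585, v̄ = (1.36+1.82)/2 = 1.59 → q = 12.6×2.585×1.59 = 51.79 ft³/s
Panel 3-4: Δb = 17.3 ft, d̄ = (2.88+2.62)/2 = 2.75, v̄ = (1.82+1.76)/2 = 1.79 → q = 17.3×2.75×1.79 = 85.16 ft³/s
Panel 4-5: Δb = 4.2 ft, d̄ = (2.62+1.81)/2 = 2.215, v̄ = (1.76+1.35)/2 = 1.555 → q = 4.2×2.215×1.555 = 14.47 ft³/s
Panel 5-6: Δb = 3.5 ft, d̄ = (1.81+1.49)/2 = 1.65, v̄ = (1.35+1.22)/2 = 1.285 → q = 3.5×1.65×1.285 = 7.421 ft³/s
Panel 6-7: Δb = 5.2 ft, d̄ = (1.49+0.00)/2 = 0.745, v̄ = (1.22+0.00)/2 = 0.61 → q = 5.2×0.745×0.61 = 2.363 ft³/s
Q = Σ q = 170.2 ft³/s

170 ft³/s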